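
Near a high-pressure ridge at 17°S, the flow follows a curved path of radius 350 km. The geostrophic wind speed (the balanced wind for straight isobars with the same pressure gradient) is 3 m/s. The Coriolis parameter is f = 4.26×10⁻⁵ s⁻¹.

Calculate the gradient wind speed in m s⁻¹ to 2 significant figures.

4.2 m s⁻¹

Around a high, pressure-gradient force acts outward with centrifugal, so Coriolis balances both:
fV = (1/ρ)|∂P/∂n| + V²/R  →  V² − fR·V + fR·V_g = 0
With fR = 4.26×10⁻⁵ × 350×10³ m = 14.9 m/s:
V = [fR − √((fR)² − 4 fR V_g)]/2 = [14.9 − √(14.9² − 4×14.9×3)]/2 = 4.16 m/s
Supergeostrophic (V > V_g = 3 m/s), as expected around a high.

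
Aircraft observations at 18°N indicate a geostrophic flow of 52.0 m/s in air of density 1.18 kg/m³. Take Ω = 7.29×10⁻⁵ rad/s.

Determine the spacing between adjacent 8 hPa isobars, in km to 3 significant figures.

289 km

Coriolis parameter at 18°N:
f = 2Ω sin φ = 2 × 7.29×10⁻⁵ × sin 18° = 4.51×10⁻⁵ s⁻¹
Geostrophic balance rearranged: |∂P/∂n| = f ρ V_g
|∂P/∂n| = 4.51×10⁻⁵ × 1.18 × 52.0 = 2.76×10⁻³ Pa/m
Isobar spacing: Δn = ΔP/|∂P/∂n| = 800 Pa / 2.76×10⁻³ Pa/m = 289377 m ≈ 289 km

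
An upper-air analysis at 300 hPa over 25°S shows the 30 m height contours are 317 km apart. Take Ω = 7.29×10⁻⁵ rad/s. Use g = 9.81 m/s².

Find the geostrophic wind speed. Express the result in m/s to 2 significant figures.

15 m/s

Coriolis parameter at 25°S:
f = 2Ω sin φ = 2 × 7.29×10⁻⁵ × sin 25° = 6.16×10⁻⁵ s⁻¹
Height gradient: |∂Z/∂n| = 30 m / 317000 m = 9.46×10⁻⁵
On a pressure surface, geostrophic balance gives V_g = (g/f)|∂Z/∂n|:
V_g = 9.81 × 9.46×10⁻⁵ / 6.16×10⁻⁵ = 15.1 m/s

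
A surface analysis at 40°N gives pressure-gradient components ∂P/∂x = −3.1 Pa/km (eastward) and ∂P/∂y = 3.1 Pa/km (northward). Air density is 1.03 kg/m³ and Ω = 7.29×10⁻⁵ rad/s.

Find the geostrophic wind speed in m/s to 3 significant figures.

45.4 m/s

Coriolis parameter at 40°N:
f = 2Ω sin φ = 2 × 7.29×10⁻⁵ × sin 40° = 9.37×10⁻⁵ s⁻¹
Component geostrophic relations (x east, y north):
u_g = −(1/(fρ)) ∂P/∂y,  v_g = (1/(fρ)) ∂P/∂x
u_g = −(3.1×10⁻³)/(9.37×10⁻⁵ × 1.03) = −32.1 m/s;  v_g = (−3.1×10⁻³)/(9.37×10⁻⁵ × 1.03) = −32.1 m/s
|V_g| = √(u_g² + v_g²) = 45.4 m/s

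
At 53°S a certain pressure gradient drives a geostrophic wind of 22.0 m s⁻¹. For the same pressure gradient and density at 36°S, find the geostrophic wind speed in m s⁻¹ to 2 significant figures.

With the same pressure gradient and density, V_g ∝ 1/f ∝ 1/sin φ.
V₂ = V₁ · sin φ₁ / sin φ₂ = 22.0 × sin 53° / sin 36°
V₂ = 22.0 × 0.7986/0.5878 = 30 m s⁻¹

30 m s⁻¹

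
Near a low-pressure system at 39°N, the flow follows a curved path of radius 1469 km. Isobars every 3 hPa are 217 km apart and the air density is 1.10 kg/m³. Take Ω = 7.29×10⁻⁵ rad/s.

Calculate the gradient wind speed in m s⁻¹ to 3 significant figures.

Coriolis parameter at 39°N:
f = 2Ω sin φ = 2 × 7.29×10⁻⁵ × sin 39° = 9.18×10⁻⁵ s⁻¹
Pressure gradient: |∂P/∂n| = 300 Pa / 217000 m = 1.38×10⁻³ Pa/m
Geostrophic speed: V_g = |∂P/∂n|/(fρ) = 1.38×10⁻³/(9.18×10⁻⁵ × 1.10) = 13.7 m/s
Around a low, centrifugal force acts outward with Coriolis, so pressure-gradient force balances both:
(1/ρ)|∂P/∂n| = fV + V²/R  →  V² + fR·V − fR·V_g = 0
With fR = 9.18×10⁻⁵ × 1469×10³ m = 135 m/s:
V = [−fR + √((fR)² + 4 fR V_g)]/2 = [−135 + √(135² + 4×135×13.7)]/2 = 12.5 m/s
Subgeostrophic (V < V_g = 13.7 m/s), as expected around a low.

12.5 m s⁻¹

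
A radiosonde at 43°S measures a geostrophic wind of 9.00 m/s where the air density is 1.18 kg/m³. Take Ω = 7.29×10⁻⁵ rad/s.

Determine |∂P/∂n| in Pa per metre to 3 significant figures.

Coriolis parameter at 43°S:
f = 2Ω sin φ = 2 × 7.29×10⁻⁵ × sin 43° = 9.94×10⁻⁵ s⁻¹
Geostrophic balance rearranged: |∂P/∂n| = f ρ V_g
|∂P/∂n| = 9.94×10⁻⁵ × 1.18 × 9.00 = 1.06×10⁻³ Pa/m

1.06×10⁻³ Pa/m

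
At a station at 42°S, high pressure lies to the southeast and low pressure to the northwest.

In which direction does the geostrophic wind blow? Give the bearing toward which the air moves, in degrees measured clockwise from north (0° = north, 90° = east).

225°

The pressure-gradient force points toward the northwest (bearing 315°).
Geostrophic balance: in the Southern Hemisphere the Coriolis force deflects motion to the left, so the geostrophic wind blows 90° to the left of the pressure-gradient force (low pressure on the right).
Rotating 315° by 90° counterclockwise gives 225° — the wind blows toward the southwest.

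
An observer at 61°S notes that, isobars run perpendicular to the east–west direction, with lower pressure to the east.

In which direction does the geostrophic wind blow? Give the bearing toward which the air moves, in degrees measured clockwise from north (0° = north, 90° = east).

The pressure-gradient force points toward the east (bearing 090°).
Geostrophic balance: in the Southern Hemisphere the Coriolis force deflects motion to the left, so the geostrophic wind blows 90° to the left of the pressure-gradient force (low pressure on the right).
Rotating 090° by 90° counterclockwise gives 000° — the wind blows toward the north.

000°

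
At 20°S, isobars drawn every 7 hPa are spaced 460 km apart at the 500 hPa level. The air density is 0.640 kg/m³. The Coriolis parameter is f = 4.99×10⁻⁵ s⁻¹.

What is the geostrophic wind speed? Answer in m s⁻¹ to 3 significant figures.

Pressure gradient: |∂P/∂n| = 700 Pa / 460000 m = 1.52×10⁻³ Pa/m
Geostrophic balance (pressure-gradient force = Coriolis force):
V_g = (1/(fρ)) |∂P/∂n| = 1.52×10⁻³ / (4.99×10⁻⁵ × 0.640) = 47.6 m/s

47.6 m s⁻¹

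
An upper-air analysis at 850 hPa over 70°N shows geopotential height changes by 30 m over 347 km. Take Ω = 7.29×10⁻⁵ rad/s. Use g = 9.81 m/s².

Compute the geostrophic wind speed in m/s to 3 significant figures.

Coriolis parameter at 70°N:
f = 2Ω sin φ = 2 × 7.29×10⁻⁵ × sin 70° = 1.37×10⁻⁴ s⁻¹
Height gradient: |∂Z/∂n| = 30 m / 347000 m = 8.65×10⁻⁵
On a pressure surface, geostrophic balance gives V_g = (g/f)|∂Z/∂n|:
V_g = 9.81 × 8.65×10⁻⁵ / 1.37×10⁻⁴ = 6.19 m/s

6.19 m/s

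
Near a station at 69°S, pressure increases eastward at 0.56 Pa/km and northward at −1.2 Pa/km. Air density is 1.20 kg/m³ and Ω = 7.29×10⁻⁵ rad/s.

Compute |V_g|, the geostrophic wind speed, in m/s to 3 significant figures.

8.11 m/s

Coriolis parameter at 69°S:
f = 2Ω sin φ = 2 × 7.29×10⁻⁵ × sin 69° = 1.36×10⁻⁴ s⁻¹
In the Southern Hemisphere f is negative: f = −1.36×10⁻⁴ s⁻¹.
Component geostrophic relations (x east, y north):
u_g = −(1/(fρ)) ∂P/∂y,  v_g = (1/(fρ)) ∂P/∂x
u_g = −(−1.2×10⁻³)/(−1.36×10⁻⁴ × 1.20) = −7.35 m/s;  v_g = (0.56×10⁻³)/(−1.36×10⁻⁴ × 1.20) = −3.43 m/s
|V_g| = √(u_g² + v_g²) = 8.11 m/s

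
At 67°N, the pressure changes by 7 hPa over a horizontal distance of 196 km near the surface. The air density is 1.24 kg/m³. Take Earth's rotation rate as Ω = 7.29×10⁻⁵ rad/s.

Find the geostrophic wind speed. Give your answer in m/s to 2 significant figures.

Coriolis parameter at 67°N:
f = 2Ω sin φ = 2 × 7.29×10⁻⁵ × sin 67° = 1.34×10⁻⁴ s⁻¹
Pressure gradient: |∂P/∂n| = 700 Pa / 196000 m = 3.57×10⁻³ Pa/m
Geostrophic balance (pressure-gradient force = Coriolis force):
V_g = (1/(fρ)) |∂P/∂n| = 3.57×10⁻³ / (1.34×10⁻⁴ × 1.24) = 21.5 m/s

21 m/s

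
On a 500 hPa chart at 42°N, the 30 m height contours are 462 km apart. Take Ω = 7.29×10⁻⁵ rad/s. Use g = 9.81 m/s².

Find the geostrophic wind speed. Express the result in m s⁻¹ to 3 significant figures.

6.53 m s⁻¹

Coriolis parameter at 42°N:
f = 2Ω sin φ = 2 × 7.29×10⁻⁵ × sin 42° = 9.76×10⁻⁵ s⁻¹
Height gradient: |∂Z/∂n| = 30 m / 462000 m = 6.49×10⁻⁵
On a pressure surface, geostrophic balance gives V_g = (g/f)|∂Z/∂n|:
V_g = 9.81 × 6.49×10⁻⁵ / 9.76×10⁻⁵ = 6.53 m/s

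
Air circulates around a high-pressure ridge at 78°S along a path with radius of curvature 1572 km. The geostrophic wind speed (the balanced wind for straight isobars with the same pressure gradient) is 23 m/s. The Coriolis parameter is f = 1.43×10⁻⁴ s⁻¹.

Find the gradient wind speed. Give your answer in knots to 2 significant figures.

51 knots

Around a high, pressure-gradient force acts outward with centrifugal, so Coriolis balances both:
fV = (1/ρ)|∂P/∂n| + V²/R  →  V² − fR·V + fR·V_g = 0
With fR = 1.43×10⁻⁴ × 1572×10³ m = 225 m/s:
V = [fR − √((fR)² − 4 fR V_g)]/2 = [225 − √(225² − 4×225×23)]/2 = 26 m/s
Supergeostrophic (V > V_g = 23 m/s), as expected around a high.
Converting: 26 m/s × 1.944 = 51 knots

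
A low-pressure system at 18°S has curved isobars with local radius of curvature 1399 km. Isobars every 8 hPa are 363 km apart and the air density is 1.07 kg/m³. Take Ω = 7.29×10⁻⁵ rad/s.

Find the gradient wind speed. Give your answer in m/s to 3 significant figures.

30.7 m/s

Coriolis parameter at 18°S:
f = 2Ω sin φ = 2 × 7.29×10⁻⁵ × sin 18° = 4.51×10⁻⁵ s⁻¹
Pressure gradient: |∂P/∂n| = 800 Pa / 363000 m = 2.20×10⁻³ Pa/m
Geostrophic speed: V_g = |∂P/∂n|/(fρ) = 2.20×10⁻³/(4.51×10⁻⁵ × 1.07) = 45.7 m/s
Around a low, centrifugal force acts outward with Coriolis, so pressure-gradient force balances both:
(1/ρ)|∂P/∂n| = fV + V²/R  →  V² + fR·V − fR·V_g = 0
With fR = 4.51×10⁻⁵ × 1399×10³ m = 63.0 m/s:
V = [−fR + √((fR)² + 4 fR V_g)]/2 = [−63.0 + √(63.0² + 4×63.0×45.7)]/2 = 30.7 m/s
Subgeostrophic (V < V_g = 45.7 m/s), as expected around a low.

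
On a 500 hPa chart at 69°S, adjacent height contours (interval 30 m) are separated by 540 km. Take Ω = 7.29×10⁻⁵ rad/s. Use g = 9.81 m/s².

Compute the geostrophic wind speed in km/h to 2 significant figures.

Coriolis parameter at 69°S:
f = 2Ω sin φ = 2 × 7.29×10⁻⁵ × sin 69° = 1.36×10⁻⁴ s⁻¹
Height gradient: |∂Z/∂n| = 30 m / 540000 m = 5.56×10⁻⁵
On a pressure surface, geostrophic balance gives V_g = (g/f)|∂Z/∂n|:
V_g = 9.81 × 5.56×10⁻⁵ / 1.36×10⁻⁴ = 4.00 m/s
Converting: 4.00 m/s × 3.6 = 14 km/h

14 km/h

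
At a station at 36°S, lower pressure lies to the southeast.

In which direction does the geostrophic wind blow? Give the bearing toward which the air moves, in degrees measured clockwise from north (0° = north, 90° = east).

045°

The pressure-gradient force points toward the southeast (bearing 135°).
Geostrophic balance: in the Southern Hemisphere the Coriolis force deflects motion to the left, so the geostrophic wind blows 90° to the left of the pressure-gradient force (low pressure on the right).
Rotating 135° by 90° counterclockwise gives 045° — the wind blows toward the northeast.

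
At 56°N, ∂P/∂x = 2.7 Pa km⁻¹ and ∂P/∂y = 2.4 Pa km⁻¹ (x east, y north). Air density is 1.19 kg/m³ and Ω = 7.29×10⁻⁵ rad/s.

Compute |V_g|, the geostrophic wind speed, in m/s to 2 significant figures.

Coriolis parameter at 56°N:
f = 2Ω sin φ = 2 × 7.29×10⁻⁵ × sin 56° = 1.21×10⁻⁴ s⁻¹
Component geostrophic relations (x east, y north):
u_g = −(1/(fρ)) ∂P/∂y,  v_g = (1/(fρ)) ∂P/∂x
u_g = −(2.4×10⁻³)/(1.21×10⁻⁴ × 1.19) = −16.7 m/s;  v_g = (2.7×10⁻³)/(1.21×10⁻⁴ × 1.19) = 18.8 m/s
|V_g| = √(u_g² + v_g²) = 25.1 m/s

25 m/s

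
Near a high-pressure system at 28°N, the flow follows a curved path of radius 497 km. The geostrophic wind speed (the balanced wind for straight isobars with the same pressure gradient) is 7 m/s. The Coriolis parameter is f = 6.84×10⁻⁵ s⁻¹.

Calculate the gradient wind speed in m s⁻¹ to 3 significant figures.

Around a high, pressure-gradient force acts outward with centrifugal, so Coriolis balances both:
fV = (1/ρ)|∂P/∂n| + V²/R  →  V² − fR·V + fR·V_g = 0
With fR = 6.84×10⁻⁵ × 497×10³ m = 34.0 m/s:
V = [fR − √((fR)² − 4 fR V_g)]/2 = [34.0 − √(34.0² − 4×34.0×7)]/2 = 9.86 m/s
Supergeostrophic (V > V_g = 7 m/s), as expected around a high.

9.86 m s⁻¹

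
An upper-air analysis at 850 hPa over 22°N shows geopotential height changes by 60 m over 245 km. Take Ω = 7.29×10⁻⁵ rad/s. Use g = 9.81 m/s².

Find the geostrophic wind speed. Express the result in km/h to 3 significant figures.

158 km/h

Coriolis parameter at 22°N:
f = 2Ω sin φ = 2 × 7.29×10⁻⁵ × sin 22° = 5.46×10⁻⁵ s⁻¹
Height gradient: |∂Z/∂n| = 60 m / 245000 m = 2.45×10⁻⁴
On a pressure surface, geostrophic balance gives V_g = (g/f)|∂Z/∂n|:
V_g = 9.81 × 2.45×10⁻⁴ / 5.46×10⁻⁵ = 44.0 m/s
Converting: 44.0 m/s × 3.6 = 158 km/h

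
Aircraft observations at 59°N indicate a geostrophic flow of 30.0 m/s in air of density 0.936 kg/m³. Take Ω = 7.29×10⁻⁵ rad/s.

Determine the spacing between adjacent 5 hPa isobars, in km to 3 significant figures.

Coriolis parameter at 59°N:
f = 2Ω sin φ = 2 × 7.29×10⁻⁵ × sin 59° = 1.25×10⁻⁴ s⁻¹
Geostrophic balance rearranged: |∂P/∂n| = f ρ V_g
|∂P/∂n| = 1.25×10⁻⁴ × 0.936 × 30.0 = 3.51×10⁻³ Pa/m
Isobar spacing: Δn = ΔP/|∂P/∂n| = 500 Pa / 3.51×10⁻³ Pa/m = 142479 m ≈ 142 km

142 km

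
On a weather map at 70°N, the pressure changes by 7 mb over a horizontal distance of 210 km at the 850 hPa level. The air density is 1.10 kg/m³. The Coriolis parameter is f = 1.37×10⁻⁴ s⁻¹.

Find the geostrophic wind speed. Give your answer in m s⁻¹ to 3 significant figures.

22.1 m s⁻¹

Pressure gradient: |∂P/∂n| = 700 Pa / 210000 m = 3.33×10⁻³ Pa/m
Geostrophic balance (pressure-gradient force = Coriolis force):
V_g = (1/(fρ)) |∂P/∂n| = 3.33×10⁻³ / (1.37×10⁻⁴ × 1.10) = 22.1 m/s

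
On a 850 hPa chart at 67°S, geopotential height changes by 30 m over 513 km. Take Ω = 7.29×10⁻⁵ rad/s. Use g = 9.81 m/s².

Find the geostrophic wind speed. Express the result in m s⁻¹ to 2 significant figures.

Coriolis parameter at 67°S:
f = 2Ω sin φ = 2 × 7.29×10⁻⁵ × sin 67° = 1.34×10⁻⁴ s⁻¹
Height gradient: |∂Z/∂n| = 30 m / 513000 m = 5.85×10⁻⁵
On a pressure surface, geostrophic balance gives V_g = (g/f)|∂Z/∂n|:
V_g = 9.81 × 5.85×10⁻⁵ / 1.34×10⁻⁴ = 4.27 m/s

4.3 m s⁻¹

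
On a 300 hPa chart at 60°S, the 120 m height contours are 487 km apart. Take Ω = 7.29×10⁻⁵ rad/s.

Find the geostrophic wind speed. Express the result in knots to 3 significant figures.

37.2 knots

Coriolis parameter at 60°S:
f = 2Ω sin φ = 2 × 7.29×10⁻⁵ × sin 60° = 1.26×10⁻⁴ s⁻¹
Height gradient: |∂Z/∂n| = 120 m / 487000 m = 2.46×10⁻⁴
On a pressure surface, geostrophic balance gives V_g = (g/f)|∂Z/∂n|:
V_g = 9.81 × 2.46×10⁻⁴ / 1.26×10⁻⁴ = 19.1 m/s
Converting: 19.1 m/s × 1.944 = 37.2 knots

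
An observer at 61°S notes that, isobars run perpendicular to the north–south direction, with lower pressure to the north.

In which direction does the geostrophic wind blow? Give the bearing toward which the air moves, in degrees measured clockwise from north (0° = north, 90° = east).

270°

The pressure-gradient force points toward the north (bearing 000°).
Geostrophic balance: in the Southern Hemisphere the Coriolis force deflects motion to the left, so the geostrophic wind blows 90° to the left of the pressure-gradient force (low pressure on the right).
Rotating 000° by 90° counterclockwise gives 270° — the wind blows toward the west.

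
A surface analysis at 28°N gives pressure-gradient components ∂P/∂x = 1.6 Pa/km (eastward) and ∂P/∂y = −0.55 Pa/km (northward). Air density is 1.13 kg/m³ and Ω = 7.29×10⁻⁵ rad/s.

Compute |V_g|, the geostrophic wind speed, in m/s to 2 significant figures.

Coriolis parameter at 28°N:
f = 2Ω sin φ = 2 × 7.29×10⁻⁵ × sin 28° = 6.84×10⁻⁵ s⁻¹
Component geostrophic relations (x east, y north):
u_g = −(1/(fρ)) ∂P/∂y,  v_g = (1/(fρ)) ∂P/∂x
u_g = −(−0.55×10⁻³)/(6.84×10⁻⁵ × 1.13) = 7.11 m/s;  v_g = (1.6×10⁻³)/(6.84×10⁻⁵ × 1.13) = 20.7 m/s
|V_g| = √(u_g² + v_g²) = 21.9 m/s

22 m/s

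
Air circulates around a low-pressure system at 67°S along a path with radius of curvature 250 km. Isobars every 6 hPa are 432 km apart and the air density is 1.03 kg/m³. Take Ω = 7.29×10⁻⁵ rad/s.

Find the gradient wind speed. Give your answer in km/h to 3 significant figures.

Coriolis parameter at 67°S:
f = 2Ω sin φ = 2 × 7.29×10⁻⁵ × sin 67° = 1.34×10⁻⁴ s⁻¹
Pressure gradient: |∂P/∂n| = 600 Pa / 432000 m = 1.39×10⁻³ Pa/m
Geostrophic speed: V_g = |∂P/∂n|/(fρ) = 1.39×10⁻³/(1.34×10⁻⁴ × 1.03) = 10.0 m/s
Around a low, centrifugal force acts outward with Coriolis, so pressure-gradient force balances both:
(1/ρ)|∂P/∂n| = fV + V²/R  →  V² + fR·V − fR·V_g = 0
With fR = 1.34×10⁻⁴ × 250×10³ m = 33.6 m/s:
V = [−fR + √((fR)² + 4 fR V_g)]/2 = [−33.6 + √(33.6² + 4×33.6×10)]/2 = 8.09 m/s
Subgeostrophic (V < V_g = 10 m/s), as expected around a low.
Converting: 8.09 m/s × 3.6 = 29.1 km/h

29.1 km/h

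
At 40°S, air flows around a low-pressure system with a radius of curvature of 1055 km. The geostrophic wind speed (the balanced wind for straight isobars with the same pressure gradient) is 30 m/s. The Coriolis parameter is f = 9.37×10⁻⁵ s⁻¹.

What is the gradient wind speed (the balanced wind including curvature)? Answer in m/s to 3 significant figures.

24.1 m/s

Around a low, centrifugal force acts outward with Coriolis, so pressure-gradient force balances both:
(1/ρ)|∂P/∂n| = fV + V²/R  →  V² + fR·V − fR·V_g = 0
With fR = 9.37×10⁻⁵ × 1055×10³ m = 98.9 m/s:
V = [−fR + √((fR)² + 4 fR V_g)]/2 = [−98.9 + √(98.9² + 4×98.9×30)]/2 = 24.1 m/s
Subgeostrophic (V < V_g = 30 m/s), as expected around a low.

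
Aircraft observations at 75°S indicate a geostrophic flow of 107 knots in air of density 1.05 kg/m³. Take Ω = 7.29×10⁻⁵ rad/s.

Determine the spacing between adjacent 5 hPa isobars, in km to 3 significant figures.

61.4 km

Coriolis parameter at 75°S:
f = 2Ω sin φ = 2 × 7.29×10⁻⁵ × sin 75° = 1.41×10⁻⁴ s⁻¹
Wind speed in SI: 107 knots = 55.0 m/s
Geostrophic balance rearranged: |∂P/∂n| = f ρ V_g
|∂P/∂n| = 1.41×10⁻⁴ × 1.05 × 55.0 = 8.14×10⁻³ Pa/m
Isobar spacing: Δn = ΔP/|∂P/∂n| = 500 Pa / 8.14×10⁻³ Pa/m = 61427 m ≈ 61.4 km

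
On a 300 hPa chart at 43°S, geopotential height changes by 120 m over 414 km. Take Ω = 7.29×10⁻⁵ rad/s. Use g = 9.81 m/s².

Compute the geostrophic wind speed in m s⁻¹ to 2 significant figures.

Coriolis parameter at 43°S:
f = 2Ω sin φ = 2 × 7.29×10⁻⁵ × sin 43° = 9.94×10⁻⁵ s⁻¹
Height gradient: |∂Z/∂n| = 120 m / 414000 m = 2.90×10⁻⁴
On a pressure surface, geostrophic balance gives V_g = (g/f)|∂Z/∂n|:
V_g = 9.81 × 2.90×10⁻⁴ / 9.94×10⁻⁵ = 28.6 m/s

29 m s⁻¹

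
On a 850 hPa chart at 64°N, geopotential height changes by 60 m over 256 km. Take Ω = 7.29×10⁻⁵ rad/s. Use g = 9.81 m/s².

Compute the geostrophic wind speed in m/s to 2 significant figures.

18 m/s

Coriolis parameter at 64°N:
f = 2Ω sin φ = 2 × 7.29×10⁻⁵ × sin 64° = 1.31×10⁻⁴ s⁻¹
Height gradient: |∂Z/∂n| = 60 m / 256000 m = 2.34×10⁻⁴
On a pressure surface, geostrophic balance gives V_g = (g/f)|∂Z/∂n|:
V_g = 9.81 × 2.34×10⁻⁴ / 1.31×10⁻⁴ = 17.5 m/s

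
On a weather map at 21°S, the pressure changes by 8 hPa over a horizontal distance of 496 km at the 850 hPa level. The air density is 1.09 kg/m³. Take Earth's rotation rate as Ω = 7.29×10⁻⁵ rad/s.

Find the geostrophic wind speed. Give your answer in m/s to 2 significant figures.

28 m/s

Coriolis parameter at 21°S:
f = 2Ω sin φ = 2 × 7.29×10⁻⁵ × sin 21° = 5.23×10⁻⁵ s⁻¹
Pressure gradient: |∂P/∂n| = 800 Pa / 496000 m = 1.61×10⁻³ Pa/m
Geostrophic balance (pressure-gradient force = Coriolis force):
V_g = (1/(fρ)) |∂P/∂n| = 1.61×10⁻³ / (5.23×10⁻⁵ × 1.09) = 28.3 m/s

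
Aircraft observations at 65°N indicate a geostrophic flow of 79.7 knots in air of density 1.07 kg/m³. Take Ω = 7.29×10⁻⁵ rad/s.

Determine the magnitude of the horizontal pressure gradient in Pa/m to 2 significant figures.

Coriolis parameter at 65°N:
f = 2Ω sin φ = 2 × 7.29×10⁻⁵ × sin 65° = 1.32×10⁻⁴ s⁻¹
Wind speed in SI: 79.7 knots = 41.0 m/s
Geostrophic balance rearranged: |∂P/∂n| = f ρ V_g
|∂P/∂n| = 1.32×10⁻⁴ × 1.07 × 41.0 = 5.80×10⁻³ Pa/m

5.8×10⁻³ Pa/m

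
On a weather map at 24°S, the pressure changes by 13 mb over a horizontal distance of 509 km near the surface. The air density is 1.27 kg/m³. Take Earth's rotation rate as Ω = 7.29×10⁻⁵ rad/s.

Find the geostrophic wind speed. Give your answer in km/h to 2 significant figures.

Coriolis parameter at 24°S:
f = 2Ω sin φ = 2 × 7.29×10⁻⁵ × sin 24° = 5.93×10⁻⁵ s⁻¹
Pressure gradient: |∂P/∂n| = 1300 Pa / 509000 m = 2.55×10⁻³ Pa/m
Geostrophic balance (pressure-gradient force = Coriolis force):
V_g = (1/(fρ)) |∂P/∂n| = 2.55×10⁻³ / (5.93×10⁻⁵ × 1.27) = 33.9 m/s
Converting: 33.9 m/s × 3.6 = 120 km/h

120 km/h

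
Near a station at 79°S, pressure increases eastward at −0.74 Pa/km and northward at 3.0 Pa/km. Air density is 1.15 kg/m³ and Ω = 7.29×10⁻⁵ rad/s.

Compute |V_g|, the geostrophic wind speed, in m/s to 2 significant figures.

Coriolis parameter at 79°S:
f = 2Ω sin φ = 2 × 7.29×10⁻⁵ × sin 79° = 1.43×10⁻⁴ s⁻¹
In the Southern Hemisphere f is negative: f = −1.43×10⁻⁴ s⁻¹.
Component geostrophic relations (x east, y north):
u_g = −(1/(fρ)) ∂P/∂y,  v_g = (1/(fρ)) ∂P/∂x
u_g = −(3.0×10⁻³)/(−1.43×10⁻⁴ × 1.15) = 18.2 m/s;  v_g = (−0.74×10⁻³)/(−1.43×10⁻⁴ × 1.15) = 4.50 m/s
|V_g| = √(u_g² + v_g²) = 18.8 m/s

19 m/s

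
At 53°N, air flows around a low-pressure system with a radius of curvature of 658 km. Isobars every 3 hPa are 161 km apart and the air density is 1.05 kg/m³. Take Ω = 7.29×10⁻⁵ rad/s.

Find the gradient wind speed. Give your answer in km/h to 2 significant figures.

47 km/h

Coriolis parameter at 53°N:
f = 2Ω sin φ = 2 × 7.29×10⁻⁵ × sin 53° = 1.16×10⁻⁴ s⁻¹
Pressure gradient: |∂P/∂n| = 300 Pa / 161000 m = 1.86×10⁻³ Pa/m
Geostrophic speed: V_g = |∂P/∂n|/(fρ) = 1.86×10⁻³/(1.16×10⁻⁴ × 1.05) = 15.2 m/s
Around a low, centrifugal force acts outward with Coriolis, so pressure-gradient force balances both:
(1/ρ)|∂P/∂n| = fV + V²/R  →  V² + fR·V − fR·V_g = 0
With fR = 1.16×10⁻⁴ × 658×10³ m = 76.6 m/s:
V = [−fR + √((fR)² + 4 fR V_g)]/2 = [−76.6 + √(76.6² + 4×76.6×15.2)]/2 = 13 m/s
Subgeostrophic (V < V_g = 15.2 m/s), as expected around a low.
Converting: 13 m/s × 3.6 = 47 km/h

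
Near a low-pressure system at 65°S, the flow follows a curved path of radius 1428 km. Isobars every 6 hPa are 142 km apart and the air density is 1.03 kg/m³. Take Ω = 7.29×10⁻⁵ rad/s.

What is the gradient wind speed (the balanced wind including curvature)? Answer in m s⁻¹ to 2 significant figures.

27 m s⁻¹

Coriolis parameter at 65°S:
f = 2Ω sin φ = 2 × 7.29×10⁻⁵ × sin 65° = 1.32×10⁻⁴ s⁻¹
Pressure gradient: |∂P/∂n| = 600 Pa / 142000 m = 4.23×10⁻³ Pa/m
Geostrophic speed: V_g = |∂P/∂n|/(fρ) = 4.23×10⁻³/(1.32×10⁻⁴ × 1.03) = 31.0 m/s
Around a low, centrifugal force acts outward with Coriolis, so pressure-gradient force balances both:
(1/ρ)|∂P/∂n| = fV + V²/R  →  V² + fR·V − fR·V_g = 0
With fR = 1.32×10⁻⁴ × 1428×10³ m = 189 m/s:
V = [−fR + √((fR)² + 4 fR V_g)]/2 = [−189 + √(189² + 4×189×31)]/2 = 27.1 m/s
Subgeostrophic (V < V_g = 31 m/s), as expected around a low.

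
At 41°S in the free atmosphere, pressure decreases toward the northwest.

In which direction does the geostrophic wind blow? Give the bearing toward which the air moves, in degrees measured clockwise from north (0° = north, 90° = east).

225°

The pressure-gradient force points toward the northwest (bearing 315°).
Geostrophic balance: in the Southern Hemisphere the Coriolis force deflects motion to the left, so the geostrophic wind blows 90° to the left of the pressure-gradient force (low pressure on the right).
Rotating 315° by 90° counterclockwise gives 225° — the wind blows toward the southwest.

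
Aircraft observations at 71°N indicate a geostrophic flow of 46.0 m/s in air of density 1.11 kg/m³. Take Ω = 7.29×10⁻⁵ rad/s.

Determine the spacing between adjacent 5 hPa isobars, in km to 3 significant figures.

Coriolis parameter at 71°N:
f = 2Ω sin φ = 2 × 7.29×10⁻⁵ × sin 71° = 1.38×10⁻⁴ s⁻¹
Geostrophic balance rearranged: |∂P/∂n| = f ρ V_g
|∂P/∂n| = 1.38×10⁻⁴ × 1.11 × 46.0 = 7.04×10⁻³ Pa/m
Isobar spacing: Δn = ΔP/|∂P/∂n| = 500 Pa / 7.04×10⁻³ Pa/m = 71033 m ≈ 71.0 km

71.0 km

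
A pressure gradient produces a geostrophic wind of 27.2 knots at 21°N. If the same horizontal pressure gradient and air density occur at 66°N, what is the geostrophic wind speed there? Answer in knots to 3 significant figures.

10.7 knots

With the same pressure gradient and density, V_g ∝ 1/f ∝ 1/sin φ.
V₂ = V₁ · sin φ₁ / sin φ₂ = 27.2 × sin 21° / sin 66°
V₂ = 27.2 × 0.3584/0.9135 = 10.7 knots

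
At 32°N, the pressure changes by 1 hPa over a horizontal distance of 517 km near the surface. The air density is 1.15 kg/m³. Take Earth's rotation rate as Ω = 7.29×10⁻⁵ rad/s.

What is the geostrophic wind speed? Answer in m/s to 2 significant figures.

2.2 m/s

Coriolis parameter at 32°N:
f = 2Ω sin φ = 2 × 7.29×10⁻⁵ × sin 32° = 7.73×10⁻⁵ s⁻¹
Pressure gradient: |∂P/∂n| = 100 Pa / 517000 m = 1.93×10⁻⁴ Pa/m
Geostrophic balance (pressure-gradient force = Coriolis force):
V_g = (1/(fρ)) |∂P/∂n| = 1.93×10⁻⁴ / (7.73×10⁻⁵ × 1.15) = 2.18 m/s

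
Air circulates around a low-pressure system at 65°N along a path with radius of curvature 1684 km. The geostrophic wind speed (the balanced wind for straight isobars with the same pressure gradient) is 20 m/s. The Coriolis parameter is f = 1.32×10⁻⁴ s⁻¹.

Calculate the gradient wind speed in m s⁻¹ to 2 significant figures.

18 m s⁻¹

Around a low, centrifugal force acts outward with Coriolis, so pressure-gradient force balances both:
(1/ρ)|∂P/∂n| = fV + V²/R  →  V² + fR·V − fR·V_g = 0
With fR = 1.32×10⁻⁴ × 1684×10³ m = 222 m/s:
V = [−fR + √((fR)² + 4 fR V_g)]/2 = [−222 + √(222² + 4×222×20)]/2 = 18.5 m/s
Subgeostrophic (V < V_g = 20 m/s), as expected around a low.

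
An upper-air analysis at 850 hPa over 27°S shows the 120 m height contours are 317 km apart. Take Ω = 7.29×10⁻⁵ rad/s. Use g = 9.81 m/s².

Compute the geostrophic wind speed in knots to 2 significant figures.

110 knots

Coriolis parameter at 27°S:
f = 2Ω sin φ = 2 × 7.29×10⁻⁵ × sin 27° = 6.62×10⁻⁵ s⁻¹
Height gradient: |∂Z/∂n| = 120 m / 317000 m = 3.79×10⁻⁴
On a pressure surface, geostrophic balance gives V_g = (g/f)|∂Z/∂n|:
V_g = 9.81 × 3.79×10⁻⁴ / 6.62×10⁻⁵ = 56.1 m/s
Converting: 56.1 m/s × 1.944 = 110 knots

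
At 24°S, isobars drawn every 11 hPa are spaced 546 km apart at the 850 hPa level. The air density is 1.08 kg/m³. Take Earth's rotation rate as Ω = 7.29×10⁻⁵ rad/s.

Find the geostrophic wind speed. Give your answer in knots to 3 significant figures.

Coriolis parameter at 24°S:
f = 2Ω sin φ = 2 × 7.29×10⁻⁵ × sin 24° = 5.93×10⁻⁵ s⁻¹
Pressure gradient: |∂P/∂n| = 1100 Pa / 546000 m = 2.01×10⁻³ Pa/m
Geostrophic balance (pressure-gradient force = Coriolis force):
V_g = (1/(fρ)) |∂P/∂n| = 2.01×10⁻³ / (5.93×10⁻⁵ × 1.08) = 31.5 m/s
Converting: 31.5 m/s × 1.944 = 61.1 knots

61.1 knots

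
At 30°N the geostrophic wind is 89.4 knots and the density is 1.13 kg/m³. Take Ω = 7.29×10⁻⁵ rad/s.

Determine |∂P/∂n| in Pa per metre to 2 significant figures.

3.8×10⁻³ Pa/m

Coriolis parameter at 30°N:
f = 2Ω sin φ = 2 × 7.29×10⁻⁵ × sin 30° = 7.29×10⁻⁵ s⁻¹
Wind speed in SI: 89.4 knots = 46.0 m/s
Geostrophic balance rearranged: |∂P/∂n| = f ρ V_g
|∂P/∂n| = 7.29×10⁻⁵ × 1.13 × 46.0 = 3.79×10⁻³ Pa/m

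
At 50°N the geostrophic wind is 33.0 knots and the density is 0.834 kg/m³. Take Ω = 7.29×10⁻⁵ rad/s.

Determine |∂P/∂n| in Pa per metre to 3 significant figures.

Coriolis parameter at 50°N:
f = 2Ω sin φ = 2 × 7.29×10⁻⁵ × sin 50° = 1.12×10⁻⁴ s⁻¹
Wind speed in SI: 33.0 knots = 17.0 m/s
Geostrophic balance rearranged: |∂P/∂n| = f ρ V_g
|∂P/∂n| = 1.12×10⁻⁴ × 0.834 × 17.0 = 1.58×10⁻³ Pa/m

1.58×10⁻³ Pa/m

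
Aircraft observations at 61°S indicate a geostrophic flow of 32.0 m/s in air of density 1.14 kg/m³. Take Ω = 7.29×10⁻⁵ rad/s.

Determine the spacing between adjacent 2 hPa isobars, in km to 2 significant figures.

43 km

Coriolis parameter at 61°S:
f = 2Ω sin φ = 2 × 7.29×10⁻⁵ × sin 61° = 1.28×10⁻⁴ s⁻¹
Geostrophic balance rearranged: |∂P/∂n| = f ρ V_g
|∂P/∂n| = 1.28×10⁻⁴ × 1.14 × 32.0 = 4.65×10⁻³ Pa/m
Isobar spacing: Δn = ΔP/|∂P/∂n| = 200 Pa / 4.65×10⁻³ Pa/m = 42993 m ≈ 43 km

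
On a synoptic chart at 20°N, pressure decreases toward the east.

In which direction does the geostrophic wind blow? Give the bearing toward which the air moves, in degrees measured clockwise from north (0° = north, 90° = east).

180°

The pressure-gradient force points toward the east (bearing 090°).
Geostrophic balance: in the Northern Hemisphere the Coriolis force deflects motion to the right, so the geostrophic wind blows 90° to the right of the pressure-gradient force (low pressure on the left).
Rotating 090° by 90° clockwise gives 180° — the wind blows toward the south.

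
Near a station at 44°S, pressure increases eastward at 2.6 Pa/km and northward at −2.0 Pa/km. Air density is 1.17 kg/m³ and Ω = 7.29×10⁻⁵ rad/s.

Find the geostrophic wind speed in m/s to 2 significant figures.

28 m/s

Coriolis parameter at 44°S:
f = 2Ω sin φ = 2 × 7.29×10⁻⁵ × sin 44° = 1.01×10⁻⁴ s⁻¹
In the Southern Hemisphere f is negative: f = −1.01×10⁻⁴ s⁻¹.
Component geostrophic relations (x east, y north):
u_g = −(1/(fρ)) ∂P/∂y,  v_g = (1/(fρ)) ∂P/∂x
u_g = −(−2.0×10⁻³)/(−1.01×10⁻⁴ × 1.17) = −16.9 m/s;  v_g = (2.6×10⁻³)/(−1.01×10⁻⁴ × 1.17) = −21.9 m/s
|V_g| = √(u_g² + v_g²) = 27.7 m/s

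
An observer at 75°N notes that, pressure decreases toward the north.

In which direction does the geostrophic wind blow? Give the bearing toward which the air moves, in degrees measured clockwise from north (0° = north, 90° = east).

The pressure-gradient force points toward the north (bearing 000°).
Geostrophic balance: in the Northern Hemisphere the Coriolis force deflects motion to the right, so the geostrophic wind blows 90° to the right of the pressure-gradient force (low pressure on the left).
Rotating 000° by 90° clockwise gives 090° — the wind blows toward the east.

090°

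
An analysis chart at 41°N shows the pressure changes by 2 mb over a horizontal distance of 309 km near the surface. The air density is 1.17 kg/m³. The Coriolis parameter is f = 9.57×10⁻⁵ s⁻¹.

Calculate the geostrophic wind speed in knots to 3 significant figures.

Pressure gradient: |∂P/∂n| = 200 Pa / 309000 m = 6.47×10⁻⁴ Pa/m
Geostrophic balance (pressure-gradient force = Coriolis force):
V_g = (1/(fρ)) |∂P/∂n| = 6.47×10⁻⁴ / (9.57×10⁻⁵ × 1.17) = 5.78 m/s
Converting: 5.78 m/s × 1.944 = 11.2 knots

11.2 knots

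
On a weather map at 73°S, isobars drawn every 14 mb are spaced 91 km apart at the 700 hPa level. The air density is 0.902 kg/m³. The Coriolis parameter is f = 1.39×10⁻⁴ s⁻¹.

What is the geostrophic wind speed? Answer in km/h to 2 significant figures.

Pressure gradient: |∂P/∂n| = 1400 Pa / 91000 m = 1.54×10⁻² Pa/m
Geostrophic balance (pressure-gradient force = Coriolis force):
V_g = (1/(fρ)) |∂P/∂n| = 1.54×10⁻² / (1.39×10⁻⁴ × 0.902) = 123 m/s
Converting: 123 m/s × 3.6 = 440 km/h

440 km/h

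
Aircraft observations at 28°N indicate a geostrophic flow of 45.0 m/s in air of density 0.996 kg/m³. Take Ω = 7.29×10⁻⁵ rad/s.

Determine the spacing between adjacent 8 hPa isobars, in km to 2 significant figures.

Coriolis parameter at 28°N:
f = 2Ω sin φ = 2 × 7.29×10⁻⁵ × sin 28° = 6.84×10⁻⁵ s⁻¹
Geostrophic balance rearranged: |∂P/∂n| = f ρ V_g
|∂P/∂n| = 6.84×10⁻⁵ × 0.996 × 45.0 = 3.07×10⁻³ Pa/m
Isobar spacing: Δn = ΔP/|∂P/∂n| = 800 Pa / 3.07×10⁻³ Pa/m = 260766 m ≈ 260 km

260 km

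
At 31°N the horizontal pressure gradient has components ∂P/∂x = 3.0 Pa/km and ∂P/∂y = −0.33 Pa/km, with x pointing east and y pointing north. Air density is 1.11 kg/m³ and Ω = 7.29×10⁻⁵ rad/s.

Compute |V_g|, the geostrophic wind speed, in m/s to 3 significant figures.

Coriolis parameter at 31°N:
f = 2Ω sin φ = 2 × 7.29×10⁻⁵ × sin 31° = 7.51×10⁻⁵ s⁻¹
Component geostrophic relations (x east, y north):
u_g = −(1/(fρ)) ∂P/∂y,  v_g = (1/(fρ)) ∂P/∂x
u_g = −(−0.33×10⁻³)/(7.51×10⁻⁵ × 1.11) = 3.96 m/s;  v_g = (3.0×10⁻³)/(7.51×10⁻⁵ × 1.11) = 36.0 m/s
|V_g| = √(u_g² + v_g²) = 36.2 m/s

36.2 m/s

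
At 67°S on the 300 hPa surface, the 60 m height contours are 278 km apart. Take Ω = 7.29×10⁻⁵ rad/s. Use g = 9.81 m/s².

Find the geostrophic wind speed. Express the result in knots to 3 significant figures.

30.7 knots

Coriolis parameter at 67°S:
f = 2Ω sin φ = 2 × 7.29×10⁻⁵ × sin 67° = 1.34×10⁻⁴ s⁻¹
Height gradient: |∂Z/∂n| = 60 m / 278000 m = 2.16×10⁻⁴
On a pressure surface, geostrophic balance gives V_g = (g/f)|∂Z/∂n|:
V_g = 9.81 × 2.16×10⁻⁴ / 1.34×10⁻⁴ = 15.8 m/s
Converting: 15.8 m/s × 1.944 = 30.7 knots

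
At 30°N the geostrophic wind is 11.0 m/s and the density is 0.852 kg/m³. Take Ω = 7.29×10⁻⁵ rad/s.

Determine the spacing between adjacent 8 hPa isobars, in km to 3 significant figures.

Coriolis parameter at 30°N:
f = 2Ω sin φ = 2 × 7.29×10⁻⁵ × sin 30° = 7.29×10⁻⁵ s⁻¹
Geostrophic balance rearranged: |∂P/∂n| = f ρ V_g
|∂P/∂n| = 7.29×10⁻⁵ × 0.852 × 11.0 = 6.83×10⁻⁴ Pa/m
Isobar spacing: Δn = ΔP/|∂P/∂n| = 800 Pa / 6.83×10⁻⁴ Pa/m = 1170928 m ≈ 1170 km

1170 km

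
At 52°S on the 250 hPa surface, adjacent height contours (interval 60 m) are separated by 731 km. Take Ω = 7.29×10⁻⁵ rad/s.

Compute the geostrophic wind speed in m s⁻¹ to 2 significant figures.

Coriolis parameter at 52°S:
f = 2Ω sin φ = 2 × 7.29×10⁻⁵ × sin 52° = 1.15×10⁻⁴ s⁻¹
Height gradient: |∂Z/∂n| = 60 m / 731000 m = 8.21×10⁻⁵
On a pressure surface, geostrophic balance gives V_g = (g/f)|∂Z/∂n|:
V_g = 9.81 × 8.21×10⁻⁵ / 1.15×10⁻⁴ = 7.01 m/s

7.0 m s⁻¹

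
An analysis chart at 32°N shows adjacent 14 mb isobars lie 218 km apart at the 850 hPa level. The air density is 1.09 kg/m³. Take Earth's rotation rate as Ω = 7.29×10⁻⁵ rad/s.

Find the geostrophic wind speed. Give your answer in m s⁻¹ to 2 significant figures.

76 m s⁻¹

Coriolis parameter at 32°N:
f = 2Ω sin φ = 2 × 7.29×10⁻⁵ × sin 32° = 7.73×10⁻⁵ s⁻¹
Pressure gradient: |∂P/∂n| = 1400 Pa / 218000 m = 6.42×10⁻³ Pa/m
Geostrophic balance (pressure-gradient force = Coriolis force):
V_g = (1/(fρ)) |∂P/∂n| = 6.42×10⁻³ / (7.73×10⁻⁵ × 1.09) = 76.3 m/s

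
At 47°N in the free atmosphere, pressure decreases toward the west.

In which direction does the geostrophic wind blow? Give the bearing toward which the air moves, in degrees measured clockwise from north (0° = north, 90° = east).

The pressure-gradient force points toward the west (bearing 270°).
Geostrophic balance: in the Northern Hemisphere the Coriolis force deflects motion to the right, so the geostrophic wind blows 90° to the right of the pressure-gradient force (low pressure on the left).
Rotating 270° by 90° clockwise gives 000° — the wind blows toward the north.

000°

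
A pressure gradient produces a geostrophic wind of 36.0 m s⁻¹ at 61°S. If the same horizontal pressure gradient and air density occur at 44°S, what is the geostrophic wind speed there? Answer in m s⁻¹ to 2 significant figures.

45 m s⁻¹

With the same pressure gradient and density, V_g ∝ 1/f ∝ 1/sin φ.
V₂ = V₁ · sin φ₁ / sin φ₂ = 36.0 × sin 61° / sin 44°
V₂ = 36.0 × 0.8746/0.6947 = 45 m s⁻¹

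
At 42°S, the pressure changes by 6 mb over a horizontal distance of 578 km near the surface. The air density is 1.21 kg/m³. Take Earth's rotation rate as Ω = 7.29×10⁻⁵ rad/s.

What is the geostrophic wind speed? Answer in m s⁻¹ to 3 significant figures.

Coriolis parameter at 42°S:
f = 2Ω sin φ = 2 × 7.29×10⁻⁵ × sin 42° = 9.76×10⁻⁵ s⁻¹
Pressure gradient: |∂P/∂n| = 600 Pa / 578000 m = 1.04×10⁻³ Pa/m
Geostrophic balance (pressure-gradient force = Coriolis force):
V_g = (1/(fρ)) |∂P/∂n| = 1.04×10⁻³ / (9.76×10⁻⁵ × 1.21) = 8.79 m/s

8.79 m s⁻¹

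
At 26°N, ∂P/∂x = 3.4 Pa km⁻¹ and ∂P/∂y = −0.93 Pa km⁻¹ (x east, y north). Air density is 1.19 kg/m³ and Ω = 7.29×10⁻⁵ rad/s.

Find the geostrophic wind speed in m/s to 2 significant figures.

Coriolis parameter at 26°N:
f = 2Ω sin φ = 2 × 7.29×10⁻⁵ × sin 26° = 6.39×10⁻⁵ s⁻¹
Component geostrophic relations (x east, y north):
u_g = −(1/(fρ)) ∂P/∂y,  v_g = (1/(fρ)) ∂P/∂x
u_g = −(−0.93×10⁻³)/(6.39×10⁻⁵ × 1.19) = 12.2 m/s;  v_g = (3.4×10⁻³)/(6.39×10⁻⁵ × 1.19) = 44.7 m/s
|V_g| = √(u_g² + v_g²) = 46.3 m/s

46 m/s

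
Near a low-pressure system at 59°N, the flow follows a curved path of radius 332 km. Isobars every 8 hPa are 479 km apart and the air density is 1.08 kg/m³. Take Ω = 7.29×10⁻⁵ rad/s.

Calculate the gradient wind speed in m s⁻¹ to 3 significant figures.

9.98 m s⁻¹

Coriolis parameter at 59°N:
f = 2Ω sin φ = 2 × 7.29×10⁻⁵ × sin 59° = 1.25×10⁻⁴ s⁻¹
Pressure gradient: |∂P/∂n| = 800 Pa / 479000 m = 1.67×10⁻³ Pa/m
Geostrophic speed: V_g = |∂P/∂n|/(fρ) = 1.67×10⁻³/(1.25×10⁻⁴ × 1.08) = 12.4 m/s
Around a low, centrifugal force acts outward with Coriolis, so pressure-gradient force balances both:
(1/ρ)|∂P/∂n| = fV + V²/R  →  V² + fR·V − fR·V_g = 0
With fR = 1.25×10⁻⁴ × 332×10³ m = 41.5 m/s:
V = [−fR + √((fR)² + 4 fR V_g)]/2 = [−41.5 + √(41.5² + 4×41.5×12.4)]/2 = 9.98 m/s
Subgeostrophic (V < V_g = 12.4 m/s), as expected around a low.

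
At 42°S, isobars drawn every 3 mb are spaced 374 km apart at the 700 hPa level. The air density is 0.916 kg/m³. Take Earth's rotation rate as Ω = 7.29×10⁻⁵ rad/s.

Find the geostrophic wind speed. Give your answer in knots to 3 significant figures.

17.4 knots

Coriolis parameter at 42°S:
f = 2Ω sin φ = 2 × 7.29×10⁻⁵ × sin 42° = 9.76×10⁻⁵ s⁻¹
Pressure gradient: |∂P/∂n| = 300 Pa / 374000 m = 8.02×10⁻⁴ Pa/m
Geostrophic balance (pressure-gradient force = Coriolis force):
V_g = (1/(fρ)) |∂P/∂n| = 8.02×10⁻⁴ / (9.76×10⁻⁵ × 0.916) = 8.98 m/s
Converting: 8.98 m/s × 1.944 = 17.4 knots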